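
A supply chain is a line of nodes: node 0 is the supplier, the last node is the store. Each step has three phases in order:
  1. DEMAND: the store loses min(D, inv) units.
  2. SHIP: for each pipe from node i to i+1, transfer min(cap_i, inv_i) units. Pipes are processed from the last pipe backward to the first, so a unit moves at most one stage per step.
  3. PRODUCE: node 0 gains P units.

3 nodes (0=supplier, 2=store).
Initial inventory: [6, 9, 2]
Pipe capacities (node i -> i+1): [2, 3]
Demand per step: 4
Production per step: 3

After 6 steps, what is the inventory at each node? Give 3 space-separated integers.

Step 1: demand=4,sold=2 ship[1->2]=3 ship[0->1]=2 prod=3 -> inv=[7 8 3]
Step 2: demand=4,sold=3 ship[1->2]=3 ship[0->1]=2 prod=3 -> inv=[8 7 3]
Step 3: demand=4,sold=3 ship[1->2]=3 ship[0->1]=2 prod=3 -> inv=[9 6 3]
Step 4: demand=4,sold=3 ship[1->2]=3 ship[0->1]=2 prod=3 -> inv=[10 5 3]
Step 5: demand=4,sold=3 ship[1->2]=3 ship[0->1]=2 prod=3 -> inv=[11 4 3]
Step 6: demand=4,sold=3 ship[1->2]=3 ship[0->1]=2 prod=3 -> inv=[12 3 3]

12 3 3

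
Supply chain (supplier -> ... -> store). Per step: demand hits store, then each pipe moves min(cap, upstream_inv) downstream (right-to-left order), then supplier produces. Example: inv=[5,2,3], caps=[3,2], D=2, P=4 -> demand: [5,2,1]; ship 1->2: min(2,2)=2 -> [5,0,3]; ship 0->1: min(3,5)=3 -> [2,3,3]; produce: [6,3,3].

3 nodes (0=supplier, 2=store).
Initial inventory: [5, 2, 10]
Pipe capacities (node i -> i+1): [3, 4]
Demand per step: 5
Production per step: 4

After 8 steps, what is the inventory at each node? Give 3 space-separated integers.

Step 1: demand=5,sold=5 ship[1->2]=2 ship[0->1]=3 prod=4 -> inv=[6 3 7]
Step 2: demand=5,sold=5 ship[1->2]=3 ship[0->1]=3 prod=4 -> inv=[7 3 5]
Step 3: demand=5,sold=5 ship[1->2]=3 ship[0->1]=3 prod=4 -> inv=[8 3 3]
Step 4: demand=5,sold=3 ship[1->2]=3 ship[0->1]=3 prod=4 -> inv=[9 3 3]
Step 5: demand=5,sold=3 ship[1->2]=3 ship[0->1]=3 prod=4 -> inv=[10 3 3]
Step 6: demand=5,sold=3 ship[1->2]=3 ship[0->1]=3 prod=4 -> inv=[11 3 3]
Step 7: demand=5,sold=3 ship[1->2]=3 ship[0->1]=3 prod=4 -> inv=[12 3 3]
Step 8: demand=5,sold=3 ship[1->2]=3 ship[0->1]=3 prod=4 -> inv=[13 3 3]

13 3 3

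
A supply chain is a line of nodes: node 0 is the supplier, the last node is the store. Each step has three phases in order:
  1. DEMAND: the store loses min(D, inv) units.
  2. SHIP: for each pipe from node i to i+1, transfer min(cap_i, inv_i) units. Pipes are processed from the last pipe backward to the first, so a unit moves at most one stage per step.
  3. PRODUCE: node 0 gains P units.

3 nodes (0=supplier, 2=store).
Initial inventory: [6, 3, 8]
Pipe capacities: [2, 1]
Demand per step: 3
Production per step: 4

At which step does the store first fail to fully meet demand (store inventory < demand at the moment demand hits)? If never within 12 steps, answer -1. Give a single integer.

Step 1: demand=3,sold=3 ship[1->2]=1 ship[0->1]=2 prod=4 -> [8 4 6]
Step 2: demand=3,sold=3 ship[1->2]=1 ship[0->1]=2 prod=4 -> [10 5 4]
Step 3: demand=3,sold=3 ship[1->2]=1 ship[0->1]=2 prod=4 -> [12 6 2]
Step 4: demand=3,sold=2 ship[1->2]=1 ship[0->1]=2 prod=4 -> [14 7 1]
Step 5: demand=3,sold=1 ship[1->2]=1 ship[0->1]=2 prod=4 -> [16 8 1]
Step 6: demand=3,sold=1 ship[1->2]=1 ship[0->1]=2 prod=4 -> [18 9 1]
Step 7: demand=3,sold=1 ship[1->2]=1 ship[0->1]=2 prod=4 -> [20 10 1]
Step 8: demand=3,sold=1 ship[1->2]=1 ship[0->1]=2 prod=4 -> [22 11 1]
Step 9: demand=3,sold=1 ship[1->2]=1 ship[0->1]=2 prod=4 -> [24 12 1]
Step 10: demand=3,sold=1 ship[1->2]=1 ship[0->1]=2 prod=4 -> [26 13 1]
Step 11: demand=3,sold=1 ship[1->2]=1 ship[0->1]=2 prod=4 -> [28 14 1]
Step 12: demand=3,sold=1 ship[1->2]=1 ship[0->1]=2 prod=4 -> [30 15 1]
First stockout at step 4

4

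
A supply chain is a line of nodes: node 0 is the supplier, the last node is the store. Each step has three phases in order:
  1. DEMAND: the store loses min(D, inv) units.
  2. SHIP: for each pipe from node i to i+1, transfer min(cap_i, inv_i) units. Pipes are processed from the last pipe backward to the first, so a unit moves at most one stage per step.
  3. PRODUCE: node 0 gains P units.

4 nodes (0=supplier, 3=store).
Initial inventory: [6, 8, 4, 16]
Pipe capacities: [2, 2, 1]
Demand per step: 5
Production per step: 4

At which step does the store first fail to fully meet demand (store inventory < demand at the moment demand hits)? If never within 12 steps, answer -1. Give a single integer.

Step 1: demand=5,sold=5 ship[2->3]=1 ship[1->2]=2 ship[0->1]=2 prod=4 -> [8 8 5 12]
Step 2: demand=5,sold=5 ship[2->3]=1 ship[1->2]=2 ship[0->1]=2 prod=4 -> [10 8 6 8]
Step 3: demand=5,sold=5 ship[2->3]=1 ship[1->2]=2 ship[0->1]=2 prod=4 -> [12 8 7 4]
Step 4: demand=5,sold=4 ship[2->3]=1 ship[1->2]=2 ship[0->1]=2 prod=4 -> [14 8 8 1]
Step 5: demand=5,sold=1 ship[2->3]=1 ship[1->2]=2 ship[0->1]=2 prod=4 -> [16 8 9 1]
Step 6: demand=5,sold=1 ship[2->3]=1 ship[1->2]=2 ship[0->1]=2 prod=4 -> [18 8 10 1]
Step 7: demand=5,sold=1 ship[2->3]=1 ship[1->2]=2 ship[0->1]=2 prod=4 -> [20 8 11 1]
Step 8: demand=5,sold=1 ship[2->3]=1 ship[1->2]=2 ship[0->1]=2 prod=4 -> [22 8 12 1]
Step 9: demand=5,sold=1 ship[2->3]=1 ship[1->2]=2 ship[0->1]=2 prod=4 -> [24 8 13 1]
Step 10: demand=5,sold=1 ship[2->3]=1 ship[1->2]=2 ship[0->1]=2 prod=4 -> [26 8 14 1]
Step 11: demand=5,sold=1 ship[2->3]=1 ship[1->2]=2 ship[0->1]=2 prod=4 -> [28 8 15 1]
Step 12: demand=5,sold=1 ship[2->3]=1 ship[1->2]=2 ship[0->1]=2 prod=4 -> [30 8 16 1]
First stockout at step 4

4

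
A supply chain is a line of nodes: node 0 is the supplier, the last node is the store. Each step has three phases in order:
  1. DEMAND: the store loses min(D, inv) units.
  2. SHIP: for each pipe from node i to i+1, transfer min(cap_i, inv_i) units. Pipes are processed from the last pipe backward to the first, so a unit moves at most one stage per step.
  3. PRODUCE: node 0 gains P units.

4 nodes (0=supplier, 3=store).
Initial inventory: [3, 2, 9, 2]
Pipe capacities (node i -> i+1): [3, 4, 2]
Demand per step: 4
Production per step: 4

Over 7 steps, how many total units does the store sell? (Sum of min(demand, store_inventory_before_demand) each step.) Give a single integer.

Answer: 14

Derivation:
Step 1: sold=2 (running total=2) -> [4 3 9 2]
Step 2: sold=2 (running total=4) -> [5 3 10 2]
Step 3: sold=2 (running total=6) -> [6 3 11 2]
Step 4: sold=2 (running total=8) -> [7 3 12 2]
Step 5: sold=2 (running total=10) -> [8 3 13 2]
Step 6: sold=2 (running total=12) -> [9 3 14 2]
Step 7: sold=2 (running total=14) -> [10 3 15 2]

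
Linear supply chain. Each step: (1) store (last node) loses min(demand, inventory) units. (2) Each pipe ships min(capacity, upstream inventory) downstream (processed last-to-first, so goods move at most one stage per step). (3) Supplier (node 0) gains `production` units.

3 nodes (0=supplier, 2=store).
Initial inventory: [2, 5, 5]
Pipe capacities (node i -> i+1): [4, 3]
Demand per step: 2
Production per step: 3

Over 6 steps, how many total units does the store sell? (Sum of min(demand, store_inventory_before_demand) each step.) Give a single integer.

Answer: 12

Derivation:
Step 1: sold=2 (running total=2) -> [3 4 6]
Step 2: sold=2 (running total=4) -> [3 4 7]
Step 3: sold=2 (running total=6) -> [3 4 8]
Step 4: sold=2 (running total=8) -> [3 4 9]
Step 5: sold=2 (running total=10) -> [3 4 10]
Step 6: sold=2 (running total=12) -> [3 4 11]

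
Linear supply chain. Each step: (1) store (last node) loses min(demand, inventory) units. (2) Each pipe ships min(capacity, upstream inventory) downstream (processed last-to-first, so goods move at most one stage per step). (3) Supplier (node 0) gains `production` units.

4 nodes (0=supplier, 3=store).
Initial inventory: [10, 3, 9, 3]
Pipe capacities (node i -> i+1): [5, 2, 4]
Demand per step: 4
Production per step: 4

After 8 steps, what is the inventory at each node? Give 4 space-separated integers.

Step 1: demand=4,sold=3 ship[2->3]=4 ship[1->2]=2 ship[0->1]=5 prod=4 -> inv=[9 6 7 4]
Step 2: demand=4,sold=4 ship[2->3]=4 ship[1->2]=2 ship[0->1]=5 prod=4 -> inv=[8 9 5 4]
Step 3: demand=4,sold=4 ship[2->3]=4 ship[1->2]=2 ship[0->1]=5 prod=4 -> inv=[7 12 3 4]
Step 4: demand=4,sold=4 ship[2->3]=3 ship[1->2]=2 ship[0->1]=5 prod=4 -> inv=[6 15 2 3]
Step 5: demand=4,sold=3 ship[2->3]=2 ship[1->2]=2 ship[0->1]=5 prod=4 -> inv=[5 18 2 2]
Step 6: demand=4,sold=2 ship[2->3]=2 ship[1->2]=2 ship[0->1]=5 prod=4 -> inv=[4 21 2 2]
Step 7: demand=4,sold=2 ship[2->3]=2 ship[1->2]=2 ship[0->1]=4 prod=4 -> inv=[4 23 2 2]
Step 8: demand=4,sold=2 ship[2->3]=2 ship[1->2]=2 ship[0->1]=4 prod=4 -> inv=[4 25 2 2]

4 25 2 2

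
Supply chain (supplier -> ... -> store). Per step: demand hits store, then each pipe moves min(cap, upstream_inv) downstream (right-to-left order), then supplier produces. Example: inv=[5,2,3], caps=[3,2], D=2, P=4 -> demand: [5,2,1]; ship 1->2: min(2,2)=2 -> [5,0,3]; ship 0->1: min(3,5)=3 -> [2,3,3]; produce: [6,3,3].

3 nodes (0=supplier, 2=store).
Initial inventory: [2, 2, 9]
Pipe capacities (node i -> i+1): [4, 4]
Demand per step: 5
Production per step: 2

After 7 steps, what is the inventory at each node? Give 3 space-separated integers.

Step 1: demand=5,sold=5 ship[1->2]=2 ship[0->1]=2 prod=2 -> inv=[2 2 6]
Step 2: demand=5,sold=5 ship[1->2]=2 ship[0->1]=2 prod=2 -> inv=[2 2 3]
Step 3: demand=5,sold=3 ship[1->2]=2 ship[0->1]=2 prod=2 -> inv=[2 2 2]
Step 4: demand=5,sold=2 ship[1->2]=2 ship[0->1]=2 prod=2 -> inv=[2 2 2]
Step 5: demand=5,sold=2 ship[1->2]=2 ship[0->1]=2 prod=2 -> inv=[2 2 2]
Step 6: demand=5,sold=2 ship[1->2]=2 ship[0->1]=2 prod=2 -> inv=[2 2 2]
Step 7: demand=5,sold=2 ship[1->2]=2 ship[0->1]=2 prod=2 -> inv=[2 2 2]

2 2 2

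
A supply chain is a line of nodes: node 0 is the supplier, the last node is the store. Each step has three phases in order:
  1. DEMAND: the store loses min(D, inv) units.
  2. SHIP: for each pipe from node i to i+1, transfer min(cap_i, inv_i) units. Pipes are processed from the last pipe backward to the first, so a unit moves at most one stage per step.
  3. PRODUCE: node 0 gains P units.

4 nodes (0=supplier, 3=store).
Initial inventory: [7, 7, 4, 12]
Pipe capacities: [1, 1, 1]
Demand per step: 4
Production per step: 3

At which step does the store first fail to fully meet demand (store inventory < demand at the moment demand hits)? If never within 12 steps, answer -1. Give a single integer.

Step 1: demand=4,sold=4 ship[2->3]=1 ship[1->2]=1 ship[0->1]=1 prod=3 -> [9 7 4 9]
Step 2: demand=4,sold=4 ship[2->3]=1 ship[1->2]=1 ship[0->1]=1 prod=3 -> [11 7 4 6]
Step 3: demand=4,sold=4 ship[2->3]=1 ship[1->2]=1 ship[0->1]=1 prod=3 -> [13 7 4 3]
Step 4: demand=4,sold=3 ship[2->3]=1 ship[1->2]=1 ship[0->1]=1 prod=3 -> [15 7 4 1]
Step 5: demand=4,sold=1 ship[2->3]=1 ship[1->2]=1 ship[0->1]=1 prod=3 -> [17 7 4 1]
Step 6: demand=4,sold=1 ship[2->3]=1 ship[1->2]=1 ship[0->1]=1 prod=3 -> [19 7 4 1]
Step 7: demand=4,sold=1 ship[2->3]=1 ship[1->2]=1 ship[0->1]=1 prod=3 -> [21 7 4 1]
Step 8: demand=4,sold=1 ship[2->3]=1 ship[1->2]=1 ship[0->1]=1 prod=3 -> [23 7 4 1]
Step 9: demand=4,sold=1 ship[2->3]=1 ship[1->2]=1 ship[0->1]=1 prod=3 -> [25 7 4 1]
Step 10: demand=4,sold=1 ship[2->3]=1 ship[1->2]=1 ship[0->1]=1 prod=3 -> [27 7 4 1]
Step 11: demand=4,sold=1 ship[2->3]=1 ship[1->2]=1 ship[0->1]=1 prod=3 -> [29 7 4 1]
Step 12: demand=4,sold=1 ship[2->3]=1 ship[1->2]=1 ship[0->1]=1 prod=3 -> [31 7 4 1]
First stockout at step 4

4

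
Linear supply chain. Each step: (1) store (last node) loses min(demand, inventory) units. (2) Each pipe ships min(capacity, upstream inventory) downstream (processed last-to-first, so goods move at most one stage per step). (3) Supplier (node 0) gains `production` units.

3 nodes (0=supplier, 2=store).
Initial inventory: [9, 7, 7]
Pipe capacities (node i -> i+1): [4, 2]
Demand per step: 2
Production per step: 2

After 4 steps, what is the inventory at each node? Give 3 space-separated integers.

Step 1: demand=2,sold=2 ship[1->2]=2 ship[0->1]=4 prod=2 -> inv=[7 9 7]
Step 2: demand=2,sold=2 ship[1->2]=2 ship[0->1]=4 prod=2 -> inv=[5 11 7]
Step 3: demand=2,sold=2 ship[1->2]=2 ship[0->1]=4 prod=2 -> inv=[3 13 7]
Step 4: demand=2,sold=2 ship[1->2]=2 ship[0->1]=3 prod=2 -> inv=[2 14 7]

2 14 7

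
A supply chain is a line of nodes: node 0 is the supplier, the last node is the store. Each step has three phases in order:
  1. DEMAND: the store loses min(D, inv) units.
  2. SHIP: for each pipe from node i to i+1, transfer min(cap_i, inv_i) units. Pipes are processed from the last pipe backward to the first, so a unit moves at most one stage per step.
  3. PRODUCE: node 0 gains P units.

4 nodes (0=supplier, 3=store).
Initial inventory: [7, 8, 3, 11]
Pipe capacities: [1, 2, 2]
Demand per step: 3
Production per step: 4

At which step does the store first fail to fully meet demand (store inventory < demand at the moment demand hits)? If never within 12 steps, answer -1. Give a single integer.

Step 1: demand=3,sold=3 ship[2->3]=2 ship[1->2]=2 ship[0->1]=1 prod=4 -> [10 7 3 10]
Step 2: demand=3,sold=3 ship[2->3]=2 ship[1->2]=2 ship[0->1]=1 prod=4 -> [13 6 3 9]
Step 3: demand=3,sold=3 ship[2->3]=2 ship[1->2]=2 ship[0->1]=1 prod=4 -> [16 5 3 8]
Step 4: demand=3,sold=3 ship[2->3]=2 ship[1->2]=2 ship[0->1]=1 prod=4 -> [19 4 3 7]
Step 5: demand=3,sold=3 ship[2->3]=2 ship[1->2]=2 ship[0->1]=1 prod=4 -> [22 3 3 6]
Step 6: demand=3,sold=3 ship[2->3]=2 ship[1->2]=2 ship[0->1]=1 prod=4 -> [25 2 3 5]
Step 7: demand=3,sold=3 ship[2->3]=2 ship[1->2]=2 ship[0->1]=1 prod=4 -> [28 1 3 4]
Step 8: demand=3,sold=3 ship[2->3]=2 ship[1->2]=1 ship[0->1]=1 prod=4 -> [31 1 2 3]
Step 9: demand=3,sold=3 ship[2->3]=2 ship[1->2]=1 ship[0->1]=1 prod=4 -> [34 1 1 2]
Step 10: demand=3,sold=2 ship[2->3]=1 ship[1->2]=1 ship[0->1]=1 prod=4 -> [37 1 1 1]
Step 11: demand=3,sold=1 ship[2->3]=1 ship[1->2]=1 ship[0->1]=1 prod=4 -> [40 1 1 1]
Step 12: demand=3,sold=1 ship[2->3]=1 ship[1->2]=1 ship[0->1]=1 prod=4 -> [43 1 1 1]
First stockout at step 10

10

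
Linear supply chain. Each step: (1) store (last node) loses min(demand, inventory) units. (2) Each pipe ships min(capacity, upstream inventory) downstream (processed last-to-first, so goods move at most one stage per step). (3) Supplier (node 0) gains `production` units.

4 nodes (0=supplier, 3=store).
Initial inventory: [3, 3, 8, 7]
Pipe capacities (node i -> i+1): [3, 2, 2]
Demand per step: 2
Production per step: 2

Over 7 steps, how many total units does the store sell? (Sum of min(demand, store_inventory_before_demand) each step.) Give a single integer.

Step 1: sold=2 (running total=2) -> [2 4 8 7]
Step 2: sold=2 (running total=4) -> [2 4 8 7]
Step 3: sold=2 (running total=6) -> [2 4 8 7]
Step 4: sold=2 (running total=8) -> [2 4 8 7]
Step 5: sold=2 (running total=10) -> [2 4 8 7]
Step 6: sold=2 (running total=12) -> [2 4 8 7]
Step 7: sold=2 (running total=14) -> [2 4 8 7]

Answer: 14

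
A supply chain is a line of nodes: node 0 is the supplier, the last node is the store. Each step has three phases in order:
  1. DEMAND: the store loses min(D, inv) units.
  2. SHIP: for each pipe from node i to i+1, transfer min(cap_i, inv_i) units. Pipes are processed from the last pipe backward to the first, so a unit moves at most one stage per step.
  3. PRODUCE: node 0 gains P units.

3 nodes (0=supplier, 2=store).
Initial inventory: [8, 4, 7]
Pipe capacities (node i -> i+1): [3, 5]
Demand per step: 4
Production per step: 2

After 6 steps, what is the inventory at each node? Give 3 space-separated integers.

Step 1: demand=4,sold=4 ship[1->2]=4 ship[0->1]=3 prod=2 -> inv=[7 3 7]
Step 2: demand=4,sold=4 ship[1->2]=3 ship[0->1]=3 prod=2 -> inv=[6 3 6]
Step 3: demand=4,sold=4 ship[1->2]=3 ship[0->1]=3 prod=2 -> inv=[5 3 5]
Step 4: demand=4,sold=4 ship[1->2]=3 ship[0->1]=3 prod=2 -> inv=[4 3 4]
Step 5: demand=4,sold=4 ship[1->2]=3 ship[0->1]=3 prod=2 -> inv=[3 3 3]
Step 6: demand=4,sold=3 ship[1->2]=3 ship[0->1]=3 prod=2 -> inv=[2 3 3]

2 3 3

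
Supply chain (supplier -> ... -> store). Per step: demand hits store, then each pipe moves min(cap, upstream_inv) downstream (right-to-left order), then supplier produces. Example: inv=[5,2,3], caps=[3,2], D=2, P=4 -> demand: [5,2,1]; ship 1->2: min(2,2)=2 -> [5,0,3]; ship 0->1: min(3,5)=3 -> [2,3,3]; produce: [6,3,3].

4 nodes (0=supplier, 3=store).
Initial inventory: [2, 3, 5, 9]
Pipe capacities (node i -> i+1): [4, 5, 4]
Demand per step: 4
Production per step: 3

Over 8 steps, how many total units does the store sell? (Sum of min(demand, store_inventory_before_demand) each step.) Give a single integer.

Step 1: sold=4 (running total=4) -> [3 2 4 9]
Step 2: sold=4 (running total=8) -> [3 3 2 9]
Step 3: sold=4 (running total=12) -> [3 3 3 7]
Step 4: sold=4 (running total=16) -> [3 3 3 6]
Step 5: sold=4 (running total=20) -> [3 3 3 5]
Step 6: sold=4 (running total=24) -> [3 3 3 4]
Step 7: sold=4 (running total=28) -> [3 3 3 3]
Step 8: sold=3 (running total=31) -> [3 3 3 3]

Answer: 31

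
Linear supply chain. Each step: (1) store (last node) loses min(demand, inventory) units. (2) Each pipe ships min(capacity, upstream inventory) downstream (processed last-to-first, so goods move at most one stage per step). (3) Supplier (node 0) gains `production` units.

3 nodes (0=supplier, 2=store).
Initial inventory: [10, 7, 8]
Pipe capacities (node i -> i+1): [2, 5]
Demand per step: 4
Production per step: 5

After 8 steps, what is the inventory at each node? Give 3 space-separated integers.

Step 1: demand=4,sold=4 ship[1->2]=5 ship[0->1]=2 prod=5 -> inv=[13 4 9]
Step 2: demand=4,sold=4 ship[1->2]=4 ship[0->1]=2 prod=5 -> inv=[16 2 9]
Step 3: demand=4,sold=4 ship[1->2]=2 ship[0->1]=2 prod=5 -> inv=[19 2 7]
Step 4: demand=4,sold=4 ship[1->2]=2 ship[0->1]=2 prod=5 -> inv=[22 2 5]
Step 5: demand=4,sold=4 ship[1->2]=2 ship[0->1]=2 prod=5 -> inv=[25 2 3]
Step 6: demand=4,sold=3 ship[1->2]=2 ship[0->1]=2 prod=5 -> inv=[28 2 2]
Step 7: demand=4,sold=2 ship[1->2]=2 ship[0->1]=2 prod=5 -> inv=[31 2 2]
Step 8: demand=4,sold=2 ship[1->2]=2 ship[0->1]=2 prod=5 -> inv=[34 2 2]

34 2 2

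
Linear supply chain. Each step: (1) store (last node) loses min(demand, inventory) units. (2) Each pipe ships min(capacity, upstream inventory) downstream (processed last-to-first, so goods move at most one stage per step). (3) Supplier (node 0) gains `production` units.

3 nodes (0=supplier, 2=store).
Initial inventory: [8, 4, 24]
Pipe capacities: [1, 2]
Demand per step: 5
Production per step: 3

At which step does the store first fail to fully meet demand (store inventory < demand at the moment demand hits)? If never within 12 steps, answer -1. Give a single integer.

Step 1: demand=5,sold=5 ship[1->2]=2 ship[0->1]=1 prod=3 -> [10 3 21]
Step 2: demand=5,sold=5 ship[1->2]=2 ship[0->1]=1 prod=3 -> [12 2 18]
Step 3: demand=5,sold=5 ship[1->2]=2 ship[0->1]=1 prod=3 -> [14 1 15]
Step 4: demand=5,sold=5 ship[1->2]=1 ship[0->1]=1 prod=3 -> [16 1 11]
Step 5: demand=5,sold=5 ship[1->2]=1 ship[0->1]=1 prod=3 -> [18 1 7]
Step 6: demand=5,sold=5 ship[1->2]=1 ship[0->1]=1 prod=3 -> [20 1 3]
Step 7: demand=5,sold=3 ship[1->2]=1 ship[0->1]=1 prod=3 -> [22 1 1]
Step 8: demand=5,sold=1 ship[1->2]=1 ship[0->1]=1 prod=3 -> [24 1 1]
Step 9: demand=5,sold=1 ship[1->2]=1 ship[0->1]=1 prod=3 -> [26 1 1]
Step 10: demand=5,sold=1 ship[1->2]=1 ship[0->1]=1 prod=3 -> [28 1 1]
Step 11: demand=5,sold=1 ship[1->2]=1 ship[0->1]=1 prod=3 -> [30 1 1]
Step 12: demand=5,sold=1 ship[1->2]=1 ship[0->1]=1 prod=3 -> [32 1 1]
First stockout at step 7

7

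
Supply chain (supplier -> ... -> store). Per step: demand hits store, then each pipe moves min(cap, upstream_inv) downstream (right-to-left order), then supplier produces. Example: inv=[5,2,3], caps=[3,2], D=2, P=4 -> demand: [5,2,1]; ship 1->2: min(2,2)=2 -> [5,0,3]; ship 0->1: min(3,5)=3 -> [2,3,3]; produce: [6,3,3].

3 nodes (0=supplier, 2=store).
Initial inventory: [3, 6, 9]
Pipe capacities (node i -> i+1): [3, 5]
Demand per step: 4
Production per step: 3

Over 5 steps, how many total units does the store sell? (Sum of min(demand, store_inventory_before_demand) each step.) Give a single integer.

Step 1: sold=4 (running total=4) -> [3 4 10]
Step 2: sold=4 (running total=8) -> [3 3 10]
Step 3: sold=4 (running total=12) -> [3 3 9]
Step 4: sold=4 (running total=16) -> [3 3 8]
Step 5: sold=4 (running total=20) -> [3 3 7]

Answer: 20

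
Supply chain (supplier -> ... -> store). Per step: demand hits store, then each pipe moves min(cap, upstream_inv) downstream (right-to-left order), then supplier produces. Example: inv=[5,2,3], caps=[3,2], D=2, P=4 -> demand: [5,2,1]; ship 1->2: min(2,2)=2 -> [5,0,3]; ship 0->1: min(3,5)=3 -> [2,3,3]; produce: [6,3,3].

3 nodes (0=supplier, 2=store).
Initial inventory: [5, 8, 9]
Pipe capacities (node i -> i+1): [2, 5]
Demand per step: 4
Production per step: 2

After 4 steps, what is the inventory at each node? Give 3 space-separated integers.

Step 1: demand=4,sold=4 ship[1->2]=5 ship[0->1]=2 prod=2 -> inv=[5 5 10]
Step 2: demand=4,sold=4 ship[1->2]=5 ship[0->1]=2 prod=2 -> inv=[5 2 11]
Step 3: demand=4,sold=4 ship[1->2]=2 ship[0->1]=2 prod=2 -> inv=[5 2 9]
Step 4: demand=4,sold=4 ship[1->2]=2 ship[0->1]=2 prod=2 -> inv=[5 2 7]

5 2 7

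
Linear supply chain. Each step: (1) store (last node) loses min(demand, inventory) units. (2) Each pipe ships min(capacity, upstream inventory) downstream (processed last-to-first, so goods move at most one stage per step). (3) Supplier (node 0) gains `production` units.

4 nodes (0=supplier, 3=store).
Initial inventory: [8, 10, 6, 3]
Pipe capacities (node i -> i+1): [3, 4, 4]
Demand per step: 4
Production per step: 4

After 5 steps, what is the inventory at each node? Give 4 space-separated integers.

Step 1: demand=4,sold=3 ship[2->3]=4 ship[1->2]=4 ship[0->1]=3 prod=4 -> inv=[9 9 6 4]
Step 2: demand=4,sold=4 ship[2->3]=4 ship[1->2]=4 ship[0->1]=3 prod=4 -> inv=[10 8 6 4]
Step 3: demand=4,sold=4 ship[2->3]=4 ship[1->2]=4 ship[0->1]=3 prod=4 -> inv=[11 7 6 4]
Step 4: demand=4,sold=4 ship[2->3]=4 ship[1->2]=4 ship[0->1]=3 prod=4 -> inv=[12 6 6 4]
Step 5: demand=4,sold=4 ship[2->3]=4 ship[1->2]=4 ship[0->1]=3 prod=4 -> inv=[13 5 6 4]

13 5 6 4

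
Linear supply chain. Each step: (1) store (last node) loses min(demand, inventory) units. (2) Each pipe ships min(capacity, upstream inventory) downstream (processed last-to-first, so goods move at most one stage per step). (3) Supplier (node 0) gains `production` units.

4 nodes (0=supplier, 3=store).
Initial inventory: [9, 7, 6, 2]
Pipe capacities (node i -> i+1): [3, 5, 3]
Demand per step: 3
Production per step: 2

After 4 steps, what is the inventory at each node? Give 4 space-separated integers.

Step 1: demand=3,sold=2 ship[2->3]=3 ship[1->2]=5 ship[0->1]=3 prod=2 -> inv=[8 5 8 3]
Step 2: demand=3,sold=3 ship[2->3]=3 ship[1->2]=5 ship[0->1]=3 prod=2 -> inv=[7 3 10 3]
Step 3: demand=3,sold=3 ship[2->3]=3 ship[1->2]=3 ship[0->1]=3 prod=2 -> inv=[6 3 10 3]
Step 4: demand=3,sold=3 ship[2->3]=3 ship[1->2]=3 ship[0->1]=3 prod=2 -> inv=[5 3 10 3]

5 3 10 3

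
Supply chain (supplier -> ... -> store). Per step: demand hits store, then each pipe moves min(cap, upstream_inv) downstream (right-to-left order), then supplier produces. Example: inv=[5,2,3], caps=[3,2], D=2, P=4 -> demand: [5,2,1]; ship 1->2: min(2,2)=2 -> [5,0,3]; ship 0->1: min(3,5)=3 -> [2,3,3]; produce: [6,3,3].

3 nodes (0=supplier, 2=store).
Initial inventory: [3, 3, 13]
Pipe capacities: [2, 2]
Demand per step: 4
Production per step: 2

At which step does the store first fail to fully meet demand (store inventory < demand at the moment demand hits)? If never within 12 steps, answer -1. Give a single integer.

Step 1: demand=4,sold=4 ship[1->2]=2 ship[0->1]=2 prod=2 -> [3 3 11]
Step 2: demand=4,sold=4 ship[1->2]=2 ship[0->1]=2 prod=2 -> [3 3 9]
Step 3: demand=4,sold=4 ship[1->2]=2 ship[0->1]=2 prod=2 -> [3 3 7]
Step 4: demand=4,sold=4 ship[1->2]=2 ship[0->1]=2 prod=2 -> [3 3 5]
Step 5: demand=4,sold=4 ship[1->2]=2 ship[0->1]=2 prod=2 -> [3 3 3]
Step 6: demand=4,sold=3 ship[1->2]=2 ship[0->1]=2 prod=2 -> [3 3 2]
Step 7: demand=4,sold=2 ship[1->2]=2 ship[0->1]=2 prod=2 -> [3 3 2]
Step 8: demand=4,sold=2 ship[1->2]=2 ship[0->1]=2 prod=2 -> [3 3 2]
Step 9: demand=4,sold=2 ship[1->2]=2 ship[0->1]=2 prod=2 -> [3 3 2]
Step 10: demand=4,sold=2 ship[1->2]=2 ship[0->1]=2 prod=2 -> [3 3 2]
Step 11: demand=4,sold=2 ship[1->2]=2 ship[0->1]=2 prod=2 -> [3 3 2]
Step 12: demand=4,sold=2 ship[1->2]=2 ship[0->1]=2 prod=2 -> [3 3 2]
First stockout at step 6

6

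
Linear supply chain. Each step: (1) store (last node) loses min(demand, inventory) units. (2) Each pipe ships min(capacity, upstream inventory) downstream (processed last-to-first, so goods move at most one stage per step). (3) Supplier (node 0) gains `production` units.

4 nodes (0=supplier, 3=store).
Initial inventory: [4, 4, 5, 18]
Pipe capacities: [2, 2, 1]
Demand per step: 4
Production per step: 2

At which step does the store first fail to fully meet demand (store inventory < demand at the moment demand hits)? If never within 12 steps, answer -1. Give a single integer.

Step 1: demand=4,sold=4 ship[2->3]=1 ship[1->2]=2 ship[0->1]=2 prod=2 -> [4 4 6 15]
Step 2: demand=4,sold=4 ship[2->3]=1 ship[1->2]=2 ship[0->1]=2 prod=2 -> [4 4 7 12]
Step 3: demand=4,sold=4 ship[2->3]=1 ship[1->2]=2 ship[0->1]=2 prod=2 -> [4 4 8 9]
Step 4: demand=4,sold=4 ship[2->3]=1 ship[1->2]=2 ship[0->1]=2 prod=2 -> [4 4 9 6]
Step 5: demand=4,sold=4 ship[2->3]=1 ship[1->2]=2 ship[0->1]=2 prod=2 -> [4 4 10 3]
Step 6: demand=4,sold=3 ship[2->3]=1 ship[1->2]=2 ship[0->1]=2 prod=2 -> [4 4 11 1]
Step 7: demand=4,sold=1 ship[2->3]=1 ship[1->2]=2 ship[0->1]=2 prod=2 -> [4 4 12 1]
Step 8: demand=4,sold=1 ship[2->3]=1 ship[1->2]=2 ship[0->1]=2 prod=2 -> [4 4 13 1]
Step 9: demand=4,sold=1 ship[2->3]=1 ship[1->2]=2 ship[0->1]=2 prod=2 -> [4 4 14 1]
Step 10: demand=4,sold=1 ship[2->3]=1 ship[1->2]=2 ship[0->1]=2 prod=2 -> [4 4 15 1]
Step 11: demand=4,sold=1 ship[2->3]=1 ship[1->2]=2 ship[0->1]=2 prod=2 -> [4 4 16 1]
Step 12: demand=4,sold=1 ship[2->3]=1 ship[1->2]=2 ship[0->1]=2 prod=2 -> [4 4 17 1]
First stockout at step 6

6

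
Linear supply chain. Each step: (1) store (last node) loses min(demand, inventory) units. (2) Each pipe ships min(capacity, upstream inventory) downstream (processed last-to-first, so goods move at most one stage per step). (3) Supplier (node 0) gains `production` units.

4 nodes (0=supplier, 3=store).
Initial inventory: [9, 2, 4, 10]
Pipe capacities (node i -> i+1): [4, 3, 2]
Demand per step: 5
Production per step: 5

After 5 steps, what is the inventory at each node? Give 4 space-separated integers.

Step 1: demand=5,sold=5 ship[2->3]=2 ship[1->2]=2 ship[0->1]=4 prod=5 -> inv=[10 4 4 7]
Step 2: demand=5,sold=5 ship[2->3]=2 ship[1->2]=3 ship[0->1]=4 prod=5 -> inv=[11 5 5 4]
Step 3: demand=5,sold=4 ship[2->3]=2 ship[1->2]=3 ship[0->1]=4 prod=5 -> inv=[12 6 6 2]
Step 4: demand=5,sold=2 ship[2->3]=2 ship[1->2]=3 ship[0->1]=4 prod=5 -> inv=[13 7 7 2]
Step 5: demand=5,sold=2 ship[2->3]=2 ship[1->2]=3 ship[0->1]=4 prod=5 -> inv=[14 8 8 2]

14 8 8 2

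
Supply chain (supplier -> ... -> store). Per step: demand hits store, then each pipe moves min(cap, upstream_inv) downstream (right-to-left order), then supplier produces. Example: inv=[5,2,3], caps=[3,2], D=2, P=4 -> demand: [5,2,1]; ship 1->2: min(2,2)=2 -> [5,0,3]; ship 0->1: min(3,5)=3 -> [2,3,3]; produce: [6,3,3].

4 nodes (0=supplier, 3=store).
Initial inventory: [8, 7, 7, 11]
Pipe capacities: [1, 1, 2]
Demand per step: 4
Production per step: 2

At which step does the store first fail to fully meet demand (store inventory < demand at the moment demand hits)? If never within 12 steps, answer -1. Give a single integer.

Step 1: demand=4,sold=4 ship[2->3]=2 ship[1->2]=1 ship[0->1]=1 prod=2 -> [9 7 6 9]
Step 2: demand=4,sold=4 ship[2->3]=2 ship[1->2]=1 ship[0->1]=1 prod=2 -> [10 7 5 7]
Step 3: demand=4,sold=4 ship[2->3]=2 ship[1->2]=1 ship[0->1]=1 prod=2 -> [11 7 4 5]
Step 4: demand=4,sold=4 ship[2->3]=2 ship[1->2]=1 ship[0->1]=1 prod=2 -> [12 7 3 3]
Step 5: demand=4,sold=3 ship[2->3]=2 ship[1->2]=1 ship[0->1]=1 prod=2 -> [13 7 2 2]
Step 6: demand=4,sold=2 ship[2->3]=2 ship[1->2]=1 ship[0->1]=1 prod=2 -> [14 7 1 2]
Step 7: demand=4,sold=2 ship[2->3]=1 ship[1->2]=1 ship[0->1]=1 prod=2 -> [15 7 1 1]
Step 8: demand=4,sold=1 ship[2->3]=1 ship[1->2]=1 ship[0->1]=1 prod=2 -> [16 7 1 1]
Step 9: demand=4,sold=1 ship[2->3]=1 ship[1->2]=1 ship[0->1]=1 prod=2 -> [17 7 1 1]
Step 10: demand=4,sold=1 ship[2->3]=1 ship[1->2]=1 ship[0->1]=1 prod=2 -> [18 7 1 1]
Step 11: demand=4,sold=1 ship[2->3]=1 ship[1->2]=1 ship[0->1]=1 prod=2 -> [19 7 1 1]
Step 12: demand=4,sold=1 ship[2->3]=1 ship[1->2]=1 ship[0->1]=1 prod=2 -> [20 7 1 1]
First stockout at step 5

5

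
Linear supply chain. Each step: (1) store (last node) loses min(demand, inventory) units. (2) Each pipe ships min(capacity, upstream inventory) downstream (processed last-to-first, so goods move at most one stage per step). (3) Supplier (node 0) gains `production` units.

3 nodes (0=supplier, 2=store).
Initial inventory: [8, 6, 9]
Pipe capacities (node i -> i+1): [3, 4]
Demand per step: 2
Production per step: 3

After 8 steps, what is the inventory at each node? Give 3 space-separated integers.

Step 1: demand=2,sold=2 ship[1->2]=4 ship[0->1]=3 prod=3 -> inv=[8 5 11]
Step 2: demand=2,sold=2 ship[1->2]=4 ship[0->1]=3 prod=3 -> inv=[8 4 13]
Step 3: demand=2,sold=2 ship[1->2]=4 ship[0->1]=3 prod=3 -> inv=[8 3 15]
Step 4: demand=2,sold=2 ship[1->2]=3 ship[0->1]=3 prod=3 -> inv=[8 3 16]
Step 5: demand=2,sold=2 ship[1->2]=3 ship[0->1]=3 prod=3 -> inv=[8 3 17]
Step 6: demand=2,sold=2 ship[1->2]=3 ship[0->1]=3 prod=3 -> inv=[8 3 18]
Step 7: demand=2,sold=2 ship[1->2]=3 ship[0->1]=3 prod=3 -> inv=[8 3 19]
Step 8: demand=2,sold=2 ship[1->2]=3 ship[0->1]=3 prod=3 -> inv=[8 3 20]

8 3 20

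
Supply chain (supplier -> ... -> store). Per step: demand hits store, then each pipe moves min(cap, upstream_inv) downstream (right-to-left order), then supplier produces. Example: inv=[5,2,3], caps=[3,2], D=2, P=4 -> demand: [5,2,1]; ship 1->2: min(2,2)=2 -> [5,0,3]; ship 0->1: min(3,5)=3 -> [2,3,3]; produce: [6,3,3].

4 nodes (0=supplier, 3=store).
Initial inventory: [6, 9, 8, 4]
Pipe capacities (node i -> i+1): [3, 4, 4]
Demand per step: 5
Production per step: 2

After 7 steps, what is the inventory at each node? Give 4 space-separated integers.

Step 1: demand=5,sold=4 ship[2->3]=4 ship[1->2]=4 ship[0->1]=3 prod=2 -> inv=[5 8 8 4]
Step 2: demand=5,sold=4 ship[2->3]=4 ship[1->2]=4 ship[0->1]=3 prod=2 -> inv=[4 7 8 4]
Step 3: demand=5,sold=4 ship[2->3]=4 ship[1->2]=4 ship[0->1]=3 prod=2 -> inv=[3 6 8 4]
Step 4: demand=5,sold=4 ship[2->3]=4 ship[1->2]=4 ship[0->1]=3 prod=2 -> inv=[2 5 8 4]
Step 5: demand=5,sold=4 ship[2->3]=4 ship[1->2]=4 ship[0->1]=2 prod=2 -> inv=[2 3 8 4]
Step 6: demand=5,sold=4 ship[2->3]=4 ship[1->2]=3 ship[0->1]=2 prod=2 -> inv=[2 2 7 4]
Step 7: demand=5,sold=4 ship[2->3]=4 ship[1->2]=2 ship[0->1]=2 prod=2 -> inv=[2 2 5 4]

2 2 5 4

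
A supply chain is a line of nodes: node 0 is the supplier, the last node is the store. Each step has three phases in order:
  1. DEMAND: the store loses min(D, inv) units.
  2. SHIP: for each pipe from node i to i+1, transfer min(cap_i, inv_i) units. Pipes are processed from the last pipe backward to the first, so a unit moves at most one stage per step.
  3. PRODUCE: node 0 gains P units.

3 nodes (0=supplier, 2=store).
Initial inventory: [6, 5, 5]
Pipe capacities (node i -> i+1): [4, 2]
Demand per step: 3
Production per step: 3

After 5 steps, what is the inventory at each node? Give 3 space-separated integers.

Step 1: demand=3,sold=3 ship[1->2]=2 ship[0->1]=4 prod=3 -> inv=[5 7 4]
Step 2: demand=3,sold=3 ship[1->2]=2 ship[0->1]=4 prod=3 -> inv=[4 9 3]
Step 3: demand=3,sold=3 ship[1->2]=2 ship[0->1]=4 prod=3 -> inv=[3 11 2]
Step 4: demand=3,sold=2 ship[1->2]=2 ship[0->1]=3 prod=3 -> inv=[3 12 2]
Step 5: demand=3,sold=2 ship[1->2]=2 ship[0->1]=3 prod=3 -> inv=[3 13 2]

3 13 2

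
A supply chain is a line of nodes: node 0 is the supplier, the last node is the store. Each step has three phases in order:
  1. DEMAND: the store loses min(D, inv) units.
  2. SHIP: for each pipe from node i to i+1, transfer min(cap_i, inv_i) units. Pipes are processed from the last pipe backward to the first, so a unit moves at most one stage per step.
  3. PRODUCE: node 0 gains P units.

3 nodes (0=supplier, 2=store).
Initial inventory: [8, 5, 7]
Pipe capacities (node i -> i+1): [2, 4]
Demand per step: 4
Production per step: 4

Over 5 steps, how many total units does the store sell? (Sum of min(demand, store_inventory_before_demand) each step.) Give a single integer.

Answer: 18

Derivation:
Step 1: sold=4 (running total=4) -> [10 3 7]
Step 2: sold=4 (running total=8) -> [12 2 6]
Step 3: sold=4 (running total=12) -> [14 2 4]
Step 4: sold=4 (running total=16) -> [16 2 2]
Step 5: sold=2 (running total=18) -> [18 2 2]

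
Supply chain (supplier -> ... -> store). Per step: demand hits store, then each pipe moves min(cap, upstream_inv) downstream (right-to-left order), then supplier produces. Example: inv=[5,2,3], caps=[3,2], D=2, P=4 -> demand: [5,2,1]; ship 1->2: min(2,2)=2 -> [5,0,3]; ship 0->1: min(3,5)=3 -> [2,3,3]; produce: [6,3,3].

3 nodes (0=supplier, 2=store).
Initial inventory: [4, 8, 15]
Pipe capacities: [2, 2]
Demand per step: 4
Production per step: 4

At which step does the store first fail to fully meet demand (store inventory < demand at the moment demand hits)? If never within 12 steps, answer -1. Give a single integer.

Step 1: demand=4,sold=4 ship[1->2]=2 ship[0->1]=2 prod=4 -> [6 8 13]
Step 2: demand=4,sold=4 ship[1->2]=2 ship[0->1]=2 prod=4 -> [8 8 11]
Step 3: demand=4,sold=4 ship[1->2]=2 ship[0->1]=2 prod=4 -> [10 8 9]
Step 4: demand=4,sold=4 ship[1->2]=2 ship[0->1]=2 prod=4 -> [12 8 7]
Step 5: demand=4,sold=4 ship[1->2]=2 ship[0->1]=2 prod=4 -> [14 8 5]
Step 6: demand=4,sold=4 ship[1->2]=2 ship[0->1]=2 prod=4 -> [16 8 3]
Step 7: demand=4,sold=3 ship[1->2]=2 ship[0->1]=2 prod=4 -> [18 8 2]
Step 8: demand=4,sold=2 ship[1->2]=2 ship[0->1]=2 prod=4 -> [20 8 2]
Step 9: demand=4,sold=2 ship[1->2]=2 ship[0->1]=2 prod=4 -> [22 8 2]
Step 10: demand=4,sold=2 ship[1->2]=2 ship[0->1]=2 prod=4 -> [24 8 2]
Step 11: demand=4,sold=2 ship[1->2]=2 ship[0->1]=2 prod=4 -> [26 8 2]
Step 12: demand=4,sold=2 ship[1->2]=2 ship[0->1]=2 prod=4 -> [28 8 2]
First stockout at step 7

7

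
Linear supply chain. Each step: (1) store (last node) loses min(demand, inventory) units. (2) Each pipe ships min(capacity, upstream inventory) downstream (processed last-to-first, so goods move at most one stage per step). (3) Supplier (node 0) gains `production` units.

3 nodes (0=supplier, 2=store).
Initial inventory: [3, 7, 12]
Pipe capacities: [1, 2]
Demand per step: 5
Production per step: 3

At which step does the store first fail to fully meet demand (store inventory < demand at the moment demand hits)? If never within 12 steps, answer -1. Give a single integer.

Step 1: demand=5,sold=5 ship[1->2]=2 ship[0->1]=1 prod=3 -> [5 6 9]
Step 2: demand=5,sold=5 ship[1->2]=2 ship[0->1]=1 prod=3 -> [7 5 6]
Step 3: demand=5,sold=5 ship[1->2]=2 ship[0->1]=1 prod=3 -> [9 4 3]
Step 4: demand=5,sold=3 ship[1->2]=2 ship[0->1]=1 prod=3 -> [11 3 2]
Step 5: demand=5,sold=2 ship[1->2]=2 ship[0->1]=1 prod=3 -> [13 2 2]
Step 6: demand=5,sold=2 ship[1->2]=2 ship[0->1]=1 prod=3 -> [15 1 2]
Step 7: demand=5,sold=2 ship[1->2]=1 ship[0->1]=1 prod=3 -> [17 1 1]
Step 8: demand=5,sold=1 ship[1->2]=1 ship[0->1]=1 prod=3 -> [19 1 1]
Step 9: demand=5,sold=1 ship[1->2]=1 ship[0->1]=1 prod=3 -> [21 1 1]
Step 10: demand=5,sold=1 ship[1->2]=1 ship[0->1]=1 prod=3 -> [23 1 1]
Step 11: demand=5,sold=1 ship[1->2]=1 ship[0->1]=1 prod=3 -> [25 1 1]
Step 12: demand=5,sold=1 ship[1->2]=1 ship[0->1]=1 prod=3 -> [27 1 1]
First stockout at step 4

4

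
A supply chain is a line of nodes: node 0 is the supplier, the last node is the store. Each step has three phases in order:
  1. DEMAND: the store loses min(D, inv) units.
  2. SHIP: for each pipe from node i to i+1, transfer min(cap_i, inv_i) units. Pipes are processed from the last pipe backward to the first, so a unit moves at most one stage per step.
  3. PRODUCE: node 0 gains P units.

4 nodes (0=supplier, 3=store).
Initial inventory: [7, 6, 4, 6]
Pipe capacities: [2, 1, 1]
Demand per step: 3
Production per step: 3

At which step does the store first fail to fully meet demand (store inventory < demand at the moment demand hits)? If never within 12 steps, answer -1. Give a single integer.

Step 1: demand=3,sold=3 ship[2->3]=1 ship[1->2]=1 ship[0->1]=2 prod=3 -> [8 7 4 4]
Step 2: demand=3,sold=3 ship[2->3]=1 ship[1->2]=1 ship[0->1]=2 prod=3 -> [9 8 4 2]
Step 3: demand=3,sold=2 ship[2->3]=1 ship[1->2]=1 ship[0->1]=2 prod=3 -> [10 9 4 1]
Step 4: demand=3,sold=1 ship[2->3]=1 ship[1->2]=1 ship[0->1]=2 prod=3 -> [11 10 4 1]
Step 5: demand=3,sold=1 ship[2->3]=1 ship[1->2]=1 ship[0->1]=2 prod=3 -> [12 11 4 1]
Step 6: demand=3,sold=1 ship[2->3]=1 ship[1->2]=1 ship[0->1]=2 prod=3 -> [13 12 4 1]
Step 7: demand=3,sold=1 ship[2->3]=1 ship[1->2]=1 ship[0->1]=2 prod=3 -> [14 13 4 1]
Step 8: demand=3,sold=1 ship[2->3]=1 ship[1->2]=1 ship[0->1]=2 prod=3 -> [15 14 4 1]
Step 9: demand=3,sold=1 ship[2->3]=1 ship[1->2]=1 ship[0->1]=2 prod=3 -> [16 15 4 1]
Step 10: demand=3,sold=1 ship[2->3]=1 ship[1->2]=1 ship[0->1]=2 prod=3 -> [17 16 4 1]
Step 11: demand=3,sold=1 ship[2->3]=1 ship[1->2]=1 ship[0->1]=2 prod=3 -> [18 17 4 1]
Step 12: demand=3,sold=1 ship[2->3]=1 ship[1->2]=1 ship[0->1]=2 prod=3 -> [19 18 4 1]
First stockout at step 3

3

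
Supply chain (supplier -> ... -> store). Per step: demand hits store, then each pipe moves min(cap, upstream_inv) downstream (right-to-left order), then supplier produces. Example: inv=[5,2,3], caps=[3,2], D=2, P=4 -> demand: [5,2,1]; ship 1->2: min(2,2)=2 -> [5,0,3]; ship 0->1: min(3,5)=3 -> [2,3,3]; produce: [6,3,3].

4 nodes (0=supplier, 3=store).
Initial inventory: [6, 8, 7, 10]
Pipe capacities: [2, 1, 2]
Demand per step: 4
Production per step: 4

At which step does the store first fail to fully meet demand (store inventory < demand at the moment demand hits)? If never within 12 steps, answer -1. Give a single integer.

Step 1: demand=4,sold=4 ship[2->3]=2 ship[1->2]=1 ship[0->1]=2 prod=4 -> [8 9 6 8]
Step 2: demand=4,sold=4 ship[2->3]=2 ship[1->2]=1 ship[0->1]=2 prod=4 -> [10 10 5 6]
Step 3: demand=4,sold=4 ship[2->3]=2 ship[1->2]=1 ship[0->1]=2 prod=4 -> [12 11 4 4]
Step 4: demand=4,sold=4 ship[2->3]=2 ship[1->2]=1 ship[0->1]=2 prod=4 -> [14 12 3 2]
Step 5: demand=4,sold=2 ship[2->3]=2 ship[1->2]=1 ship[0->1]=2 prod=4 -> [16 13 2 2]
Step 6: demand=4,sold=2 ship[2->3]=2 ship[1->2]=1 ship[0->1]=2 prod=4 -> [18 14 1 2]
Step 7: demand=4,sold=2 ship[2->3]=1 ship[1->2]=1 ship[0->1]=2 prod=4 -> [20 15 1 1]
Step 8: demand=4,sold=1 ship[2->3]=1 ship[1->2]=1 ship[0->1]=2 prod=4 -> [22 16 1 1]
Step 9: demand=4,sold=1 ship[2->3]=1 ship[1->2]=1 ship[0->1]=2 prod=4 -> [24 17 1 1]
Step 10: demand=4,sold=1 ship[2->3]=1 ship[1->2]=1 ship[0->1]=2 prod=4 -> [26 18 1 1]
Step 11: demand=4,sold=1 ship[2->3]=1 ship[1->2]=1 ship[0->1]=2 prod=4 -> [28 19 1 1]
Step 12: demand=4,sold=1 ship[2->3]=1 ship[1->2]=1 ship[0->1]=2 prod=4 -> [30 20 1 1]
First stockout at step 5

5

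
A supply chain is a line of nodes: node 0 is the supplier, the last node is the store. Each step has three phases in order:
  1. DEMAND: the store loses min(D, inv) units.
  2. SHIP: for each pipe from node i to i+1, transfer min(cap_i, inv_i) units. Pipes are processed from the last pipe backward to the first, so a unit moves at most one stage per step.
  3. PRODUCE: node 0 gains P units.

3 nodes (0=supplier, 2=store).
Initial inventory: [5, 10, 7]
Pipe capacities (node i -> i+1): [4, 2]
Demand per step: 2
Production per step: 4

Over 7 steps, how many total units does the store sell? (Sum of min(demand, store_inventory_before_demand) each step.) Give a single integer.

Step 1: sold=2 (running total=2) -> [5 12 7]
Step 2: sold=2 (running total=4) -> [5 14 7]
Step 3: sold=2 (running total=6) -> [5 16 7]
Step 4: sold=2 (running total=8) -> [5 18 7]
Step 5: sold=2 (running total=10) -> [5 20 7]
Step 6: sold=2 (running total=12) -> [5 22 7]
Step 7: sold=2 (running total=14) -> [5 24 7]

Answer: 14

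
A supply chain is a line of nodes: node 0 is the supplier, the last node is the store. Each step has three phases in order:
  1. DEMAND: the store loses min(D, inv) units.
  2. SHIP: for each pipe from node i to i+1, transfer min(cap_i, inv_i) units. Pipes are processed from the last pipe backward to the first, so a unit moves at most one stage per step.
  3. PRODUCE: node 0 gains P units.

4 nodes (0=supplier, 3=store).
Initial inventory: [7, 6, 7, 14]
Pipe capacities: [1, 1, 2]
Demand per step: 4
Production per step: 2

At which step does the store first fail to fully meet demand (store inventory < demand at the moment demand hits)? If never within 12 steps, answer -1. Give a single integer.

Step 1: demand=4,sold=4 ship[2->3]=2 ship[1->2]=1 ship[0->1]=1 prod=2 -> [8 6 6 12]
Step 2: demand=4,sold=4 ship[2->3]=2 ship[1->2]=1 ship[0->1]=1 prod=2 -> [9 6 5 10]
Step 3: demand=4,sold=4 ship[2->3]=2 ship[1->2]=1 ship[0->1]=1 prod=2 -> [10 6 4 8]
Step 4: demand=4,sold=4 ship[2->3]=2 ship[1->2]=1 ship[0->1]=1 prod=2 -> [11 6 3 6]
Step 5: demand=4,sold=4 ship[2->3]=2 ship[1->2]=1 ship[0->1]=1 prod=2 -> [12 6 2 4]
Step 6: demand=4,sold=4 ship[2->3]=2 ship[1->2]=1 ship[0->1]=1 prod=2 -> [13 6 1 2]
Step 7: demand=4,sold=2 ship[2->3]=1 ship[1->2]=1 ship[0->1]=1 prod=2 -> [14 6 1 1]
Step 8: demand=4,sold=1 ship[2->3]=1 ship[1->2]=1 ship[0->1]=1 prod=2 -> [15 6 1 1]
Step 9: demand=4,sold=1 ship[2->3]=1 ship[1->2]=1 ship[0->1]=1 prod=2 -> [16 6 1 1]
Step 10: demand=4,sold=1 ship[2->3]=1 ship[1->2]=1 ship[0->1]=1 prod=2 -> [17 6 1 1]
Step 11: demand=4,sold=1 ship[2->3]=1 ship[1->2]=1 ship[0->1]=1 prod=2 -> [18 6 1 1]
Step 12: demand=4,sold=1 ship[2->3]=1 ship[1->2]=1 ship[0->1]=1 prod=2 -> [19 6 1 1]
First stockout at step 7

7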